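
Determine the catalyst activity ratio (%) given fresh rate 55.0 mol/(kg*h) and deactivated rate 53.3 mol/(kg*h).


Activity (%) = (rate_used / rate_fresh) * 100
rate_used = 53.3, rate_fresh = 55.0
= (53.3 / 55.0) * 100
= 0.9691 * 100 = 96.91

96.91 %


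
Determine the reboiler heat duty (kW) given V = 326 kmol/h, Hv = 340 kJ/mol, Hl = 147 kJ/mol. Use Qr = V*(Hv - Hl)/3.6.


Qr = 326 * (340 - 147) / 3.6 = 326 * 193 / 3.6 = 17480

17480 kW


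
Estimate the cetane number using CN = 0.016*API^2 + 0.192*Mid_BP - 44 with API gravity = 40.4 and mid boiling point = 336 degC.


CN = 0.016 * 40.4^2 + 0.192 * 336 - 44
CN = 26.11456 + 64.512 - 44 = 46.62656

46.62656


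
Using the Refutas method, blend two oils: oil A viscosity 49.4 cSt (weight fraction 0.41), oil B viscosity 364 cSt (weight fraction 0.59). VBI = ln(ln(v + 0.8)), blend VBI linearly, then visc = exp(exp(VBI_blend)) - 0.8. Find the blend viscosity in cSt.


Refutas method: VBN_i = 14.534*ln(ln(visc_i + 0.8)) + 10.975, blended linearly by mass fraction; since VBN is linear in VBI_i = ln(ln(visc_i + 0.8)) and the fractions sum to 1, blend VBI directly: visc = exp(exp(VBI_blend)) - 0.8
VBI_1 = ln(ln(49.4 + 0.8)) = 1.36507
VBI_2 = ln(ln(364 + 0.8)) = 1.77484
VBI_blend = 0.41 * 1.36507 + 0.59 * 1.77484 = 1.60683
visc_blend = exp(exp(1.60683)) - 0.8 = 145.7

145.7 cSt


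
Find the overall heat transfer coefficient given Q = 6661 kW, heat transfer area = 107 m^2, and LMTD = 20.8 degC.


From Q = U*A*LMTD, U = Q / (A * LMTD)
U = 6661 / (107 * 20.8) = 6661 / 2225.6 = 2.993

2.993 kW/(m^2*K)


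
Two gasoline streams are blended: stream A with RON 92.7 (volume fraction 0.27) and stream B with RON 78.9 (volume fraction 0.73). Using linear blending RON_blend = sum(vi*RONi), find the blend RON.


Linear blending: RON_blend = sum(vi * RONi)
Contribution 1: 0.27 * 92.7 = 25.029
Contribution 2: 0.73 * 78.9 = 57.597
RON_blend = 25.029 + 57.597 = 82.626

82.626


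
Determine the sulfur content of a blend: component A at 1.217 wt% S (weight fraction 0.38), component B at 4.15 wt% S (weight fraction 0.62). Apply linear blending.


Linear sulfur blending: S_blend = x1*S1 + x2*S2
Contribution 1: 0.38 * 1.217 = 0.46246 wt%
Contribution 2: 0.62 * 4.15 = 2.573 wt%
S_blend = 0.46246 + 2.573 = 3.03546

3.03546 wt%


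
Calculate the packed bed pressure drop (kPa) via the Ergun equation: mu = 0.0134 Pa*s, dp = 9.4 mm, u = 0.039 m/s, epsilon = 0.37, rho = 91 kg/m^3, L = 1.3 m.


dp = 9.4 mm = 0.0094 m
Viscous term = 150*0.0134*0.039*(1-0.37)^2 / (0.0094^2*0.37^3) = 6951.54
Inertial term = 1.75*91*0.039^2*(1-0.37) / (0.0094*0.37^3) = 320.491
dP/L = 6951.54 + 320.491 = 7272.03 Pa/m
dP = 7272.03 * 1.3 / 1000 = 9.454 kPa

9.454 kPa


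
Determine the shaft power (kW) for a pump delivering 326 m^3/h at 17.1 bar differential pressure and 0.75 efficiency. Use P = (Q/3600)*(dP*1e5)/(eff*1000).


Q = 326 / 3600 = 0.0905556 m^3/s
P = 0.0905556 * (17.1 * 1e5) / 0.75 / 1000 = 206.5

206.5 kW


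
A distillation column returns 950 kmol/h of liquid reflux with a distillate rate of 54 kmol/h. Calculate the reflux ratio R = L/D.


Reflux ratio definition: R = L / D (liquid returned / distillate withdrawn)
L = 950 kmol/h, D = 54 kmol/h
R = 950 / 54 = 17.59

17.59


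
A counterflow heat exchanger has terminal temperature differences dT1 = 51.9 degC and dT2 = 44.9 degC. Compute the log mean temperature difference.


LMTD = (dT1 - dT2) / ln(dT1/dT2)
= (51.9 - 44.9) / ln(51.9 / 44.9) = 7 / 0.144881 = 48.32

48.32 degC


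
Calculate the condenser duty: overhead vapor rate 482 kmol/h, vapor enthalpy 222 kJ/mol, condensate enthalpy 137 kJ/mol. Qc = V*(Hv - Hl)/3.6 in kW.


Qc = 482 * (222 - 137) / 3.6 = 482 * 85 / 3.6 = 11380

11380 kW


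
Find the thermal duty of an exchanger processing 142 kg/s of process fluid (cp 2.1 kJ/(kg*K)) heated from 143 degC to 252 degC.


Q = m_dot * cp * delta_T
delta_T = 252 - 143 = 109 K
Q = 142 * 2.1 * 109
= 298.2 * 109
= 32503.8 kW

32503.8 kW


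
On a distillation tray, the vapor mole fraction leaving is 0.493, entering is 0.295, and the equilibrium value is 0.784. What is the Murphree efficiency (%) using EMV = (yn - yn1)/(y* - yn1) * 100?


Murphree vapor efficiency: EMV = (y_n - y_(n-1)) / (y*_n - y_(n-1)) * 100
EMV = (0.493 - 0.295) / (0.784 - 0.295) * 100 = 0.198 / 0.489 * 100 = 40.49

40.49 %


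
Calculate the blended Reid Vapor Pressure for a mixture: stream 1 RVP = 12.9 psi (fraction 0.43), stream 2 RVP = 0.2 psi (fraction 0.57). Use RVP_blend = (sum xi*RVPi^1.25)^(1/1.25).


Chevron index: RVP_blend = (sum xi*RVPi^1.25)^(1/1.25)
RVP^1.25 terms: 0.43 * 12.9^1.25 + 0.57 * 0.2^1.25 = 10.5887
RVP_blend = 10.5887^(1/1.25) = 6.605

6.605 psi


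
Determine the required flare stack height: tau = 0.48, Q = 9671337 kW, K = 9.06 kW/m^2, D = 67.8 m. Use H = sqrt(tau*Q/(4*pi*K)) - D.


tau*Q/(4*pi*K) = 0.48 * 9671337 / (4 * pi * 9.06) = 40774.6
sqrt(40774.6) = 201.927
H = 201.927 - 67.8 = 134.1

134.1 m


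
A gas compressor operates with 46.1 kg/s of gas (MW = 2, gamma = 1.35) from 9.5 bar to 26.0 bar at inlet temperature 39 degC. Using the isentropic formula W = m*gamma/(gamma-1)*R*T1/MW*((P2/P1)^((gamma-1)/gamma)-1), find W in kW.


Isentropic work: W = m*(gamma/(gamma-1))*(R*T1/MW)*((P2/P1)^((gamma-1)/gamma) - 1)
T1 = 39 + 273.15 = 312.15 K
Pressure ratio = 26.0 / 9.5 = 2.73684
Exponent = (1.35 - 1)/1.35 = 0.259259
(P2/P1)^exp - 1 = 2.73684^0.259259 - 1 = 0.298258
W = 46.1 * 1.35 / 0.35 * 8.314 * 312.15 / 2 * 0.298258 = 68820

68820 kW


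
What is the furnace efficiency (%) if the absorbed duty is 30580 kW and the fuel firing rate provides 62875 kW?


Furnace efficiency = Q_absorbed / Q_fuel * 100
= 30580 / 62875 * 100 = 48.64

48.64 %


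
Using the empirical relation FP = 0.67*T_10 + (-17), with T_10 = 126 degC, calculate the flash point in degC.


FP = 0.67 * 126 + (-17) = 67.42

67.42 degC


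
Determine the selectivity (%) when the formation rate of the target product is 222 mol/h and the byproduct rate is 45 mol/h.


Selectivity = desired / (desired + undesired) * 100
Total products = 222 + 45 = 267 mol/h
S = 222 / 267 * 100
= 0.8315 * 100
= 83.15 %

83.15 %


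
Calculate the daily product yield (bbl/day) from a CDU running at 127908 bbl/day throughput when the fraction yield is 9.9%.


Crude throughput = 127908 bbl/day
Fraction yield = 9.9%
yield = throughput * fraction / 100
yield = 127908 * 9.9 / 100 = 12662.892

12662.892 bbl/day


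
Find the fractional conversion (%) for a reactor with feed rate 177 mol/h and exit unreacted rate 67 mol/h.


X = (F_in - F_out) / F_in * 100
Moles reacted = 177 - 67 = 110
X = 110 / 177 * 100
= 0.6215 * 100
= 62.15 %

62.15 %


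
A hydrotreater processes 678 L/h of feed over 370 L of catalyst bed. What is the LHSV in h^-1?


LHSV = volumetric feed rate / catalyst volume
= 678 L/h / 370 L
= 1.832 h^-1

1.832 h^-1


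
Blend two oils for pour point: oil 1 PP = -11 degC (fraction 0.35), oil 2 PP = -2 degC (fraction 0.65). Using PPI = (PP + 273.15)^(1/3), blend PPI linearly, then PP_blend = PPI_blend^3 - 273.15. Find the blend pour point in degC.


PPI_1 = (-11 + 273.15)^(1/3) = 6.400049
PPI_2 = (-2 + 273.15)^(1/3) = 6.472467
PPI_blend = 0.35 * 6.400049 + 0.65 * 6.472467 = 6.447121
PP_blend = 6.447121^3 - 273.15 = 267.977 - 273.15 = -5.17

-5.17 degC


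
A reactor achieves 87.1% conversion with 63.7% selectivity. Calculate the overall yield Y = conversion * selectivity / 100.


Overall yield = conversion (%) * selectivity (%) / 100
Conversion = 87.1%, Selectivity = 63.7%
Y = 87.1 * 63.7 / 100
= 55.4827 %

55.4827 %


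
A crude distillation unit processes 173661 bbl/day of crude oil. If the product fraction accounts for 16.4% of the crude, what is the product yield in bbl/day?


Crude throughput = 173661 bbl/day
Fraction yield = 16.4%
yield = throughput * fraction / 100
yield = 173661 * 16.4 / 100 = 28480.404

28480.404 bbl/day


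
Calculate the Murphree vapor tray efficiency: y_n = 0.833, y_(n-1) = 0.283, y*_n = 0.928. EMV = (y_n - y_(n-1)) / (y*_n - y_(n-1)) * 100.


Murphree vapor efficiency: EMV = (y_n - y_(n-1)) / (y*_n - y_(n-1)) * 100
EMV = (0.833 - 0.283) / (0.928 - 0.283) * 100 = 0.55 / 0.645 * 100 = 85.27

85.27 %


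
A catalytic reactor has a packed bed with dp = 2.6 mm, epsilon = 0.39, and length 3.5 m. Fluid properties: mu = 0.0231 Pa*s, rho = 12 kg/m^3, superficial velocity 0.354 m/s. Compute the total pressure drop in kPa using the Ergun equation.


dp = 2.6 mm = 0.0026 m
Viscous term = 150*0.0231*0.354*(1-0.39)^2 / (0.0026^2*0.39^3) = 1138220
Inertial term = 1.75*12*0.354^2*(1-0.39) / (0.0026*0.39^3) = 10408.5
dP/L = 1138220 + 10408.5 = 1148630 Pa/m
dP = 1148630 * 3.5 / 1000 = 4020 kPa

4020 kPa


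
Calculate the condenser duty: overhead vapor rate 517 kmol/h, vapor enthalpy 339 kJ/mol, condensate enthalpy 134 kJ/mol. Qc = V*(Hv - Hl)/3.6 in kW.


Qc = 517 * (339 - 134) / 3.6 = 517 * 205 / 3.6 = 29440

29440 kW


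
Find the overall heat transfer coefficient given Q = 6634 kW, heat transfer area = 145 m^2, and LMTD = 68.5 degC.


From Q = U*A*LMTD, U = Q / (A * LMTD)
U = 6634 / (145 * 68.5) = 6634 / 9932.5 = 0.6679

0.6679 kW/(m^2*K)


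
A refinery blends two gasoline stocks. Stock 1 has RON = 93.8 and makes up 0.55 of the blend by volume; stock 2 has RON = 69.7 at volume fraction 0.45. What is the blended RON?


Linear blending: RON_blend = sum(vi * RONi)
Contribution 1: 0.55 * 93.8 = 51.59
Contribution 2: 0.45 * 69.7 = 31.365
RON_blend = 51.59 + 31.365 = 82.955

82.955


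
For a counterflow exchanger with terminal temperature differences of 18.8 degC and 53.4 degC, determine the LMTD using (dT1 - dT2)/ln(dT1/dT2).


LMTD = (dT1 - dT2) / ln(dT1/dT2)
= (18.8 - 53.4) / ln(18.8 / 53.4) = -34.6 / -1.04395 = 33.14

33.14 degC


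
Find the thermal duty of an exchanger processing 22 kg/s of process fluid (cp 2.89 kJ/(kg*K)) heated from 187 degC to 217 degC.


Q = m_dot * cp * delta_T
delta_T = 217 - 187 = 30 K
Q = 22 * 2.89 * 30
= 63.58 * 30
= 1907.4 kW

1907.4 kW


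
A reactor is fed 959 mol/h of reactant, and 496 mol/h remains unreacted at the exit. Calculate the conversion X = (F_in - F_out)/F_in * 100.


X = (F_in - F_out) / F_in * 100
Moles reacted = 959 - 496 = 463
X = 463 / 959 * 100
= 0.4828 * 100
= 48.28 %

48.28 %


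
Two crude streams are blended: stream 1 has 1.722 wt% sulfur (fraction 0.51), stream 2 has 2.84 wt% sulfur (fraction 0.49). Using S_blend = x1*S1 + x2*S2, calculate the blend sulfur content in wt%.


Linear sulfur blending: S_blend = x1*S1 + x2*S2
Contribution 1: 0.51 * 1.722 = 0.87822 wt%
Contribution 2: 0.49 * 2.84 = 1.3916 wt%
S_blend = 0.87822 + 1.3916 = 2.26982

2.26982 wt%


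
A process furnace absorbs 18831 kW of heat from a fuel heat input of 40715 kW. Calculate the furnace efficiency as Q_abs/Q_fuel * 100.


Furnace efficiency = Q_absorbed / Q_fuel * 100
= 18831 / 40715 * 100 = 46.25

46.25 %


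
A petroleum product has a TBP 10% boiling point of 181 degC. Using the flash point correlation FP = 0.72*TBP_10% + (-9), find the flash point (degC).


FP = 0.72 * 181 + (-9) = 121.32

121.32 degC


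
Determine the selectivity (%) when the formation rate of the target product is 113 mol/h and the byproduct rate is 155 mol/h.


Selectivity = desired / (desired + undesired) * 100
Total products = 113 + 155 = 268 mol/h
S = 113 / 268 * 100
= 0.4216 * 100
= 42.16 %

42.16 %


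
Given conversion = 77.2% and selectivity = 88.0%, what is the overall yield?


Overall yield = conversion (%) * selectivity (%) / 100
Conversion = 77.2%, Selectivity = 88.0%
Y = 77.2 * 88.0 / 100
= 67.936 %

67.936 %


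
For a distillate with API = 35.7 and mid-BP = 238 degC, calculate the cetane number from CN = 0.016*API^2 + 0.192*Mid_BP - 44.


CN = 0.016 * 35.7^2 + 0.192 * 238 - 44
CN = 20.39184 + 45.696 - 44 = 22.08784

22.08784


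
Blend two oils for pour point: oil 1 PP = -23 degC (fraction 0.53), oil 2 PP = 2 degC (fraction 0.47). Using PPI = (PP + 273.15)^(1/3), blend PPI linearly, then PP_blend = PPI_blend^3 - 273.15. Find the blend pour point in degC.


PPI_1 = (-23 + 273.15)^(1/3) = 6.300865
PPI_2 = (2 + 273.15)^(1/3) = 6.504139
PPI_blend = 0.53 * 6.300865 + 0.47 * 6.504139 = 6.396404
PP_blend = 6.396404^3 - 273.15 = 261.7024 - 273.15 = -11.45

-11.45 degC


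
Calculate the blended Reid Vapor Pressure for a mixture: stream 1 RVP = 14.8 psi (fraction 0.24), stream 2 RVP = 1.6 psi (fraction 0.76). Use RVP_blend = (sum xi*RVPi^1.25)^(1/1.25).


Chevron index: RVP_blend = (sum xi*RVPi^1.25)^(1/1.25)
RVP^1.25 terms: 0.24 * 14.8^1.25 + 0.76 * 1.6^1.25 = 8.33449
RVP_blend = 8.33449^(1/1.25) = 5.454

5.454 psi


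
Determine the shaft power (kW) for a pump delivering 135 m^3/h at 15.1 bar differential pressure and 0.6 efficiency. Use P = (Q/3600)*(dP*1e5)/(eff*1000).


Q = 135 / 3600 = 0.0375 m^3/s
P = 0.0375 * (15.1 * 1e5) / 0.6 / 1000 = 94.38

94.38 kW


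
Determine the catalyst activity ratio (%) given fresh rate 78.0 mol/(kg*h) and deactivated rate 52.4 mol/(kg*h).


Activity (%) = (rate_used / rate_fresh) * 100
rate_used = 52.4, rate_fresh = 78.0
= (52.4 / 78.0) * 100
= 0.6718 * 100 = 67.18

67.18 %


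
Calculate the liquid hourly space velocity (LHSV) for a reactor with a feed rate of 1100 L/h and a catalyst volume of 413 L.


LHSV = volumetric feed rate / catalyst volume
= 1100 L/h / 413 L
= 2.663 h^-1

2.663 h^-1


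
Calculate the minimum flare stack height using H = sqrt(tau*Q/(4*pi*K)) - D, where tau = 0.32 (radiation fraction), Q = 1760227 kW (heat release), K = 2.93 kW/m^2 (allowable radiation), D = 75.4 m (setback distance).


tau*Q/(4*pi*K) = 0.32 * 1760227 / (4 * pi * 2.93) = 15298.2
sqrt(15298.2) = 123.686
H = 123.686 - 75.4 = 48.29

48.29 m


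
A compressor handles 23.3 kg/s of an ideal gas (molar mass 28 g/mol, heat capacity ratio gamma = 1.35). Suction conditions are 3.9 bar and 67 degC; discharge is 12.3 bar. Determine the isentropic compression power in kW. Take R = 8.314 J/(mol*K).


Isentropic work: W = m*(gamma/(gamma-1))*(R*T1/MW)*((P2/P1)^((gamma-1)/gamma) - 1)
T1 = 67 + 273.15 = 340.15 K
Pressure ratio = 12.3 / 3.9 = 3.15385
Exponent = (1.35 - 1)/1.35 = 0.259259
(P2/P1)^exp - 1 = 3.15385^0.259259 - 1 = 0.34688
W = 23.3 * 1.35 / 0.35 * 8.314 * 340.15 / 28 * 0.34688 = 3149

3149 kW


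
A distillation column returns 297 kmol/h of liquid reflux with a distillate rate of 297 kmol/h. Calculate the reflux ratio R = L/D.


Reflux ratio definition: R = L / D (liquid returned / distillate withdrawn)
L = 297 kmol/h, D = 297 kmol/h
R = 297 / 297 = 1.000

1.000


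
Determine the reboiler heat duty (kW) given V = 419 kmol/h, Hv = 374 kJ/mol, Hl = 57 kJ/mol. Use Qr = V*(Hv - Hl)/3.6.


Qr = 419 * (374 - 57) / 3.6 = 419 * 317 / 3.6 = 36900

36900 kW


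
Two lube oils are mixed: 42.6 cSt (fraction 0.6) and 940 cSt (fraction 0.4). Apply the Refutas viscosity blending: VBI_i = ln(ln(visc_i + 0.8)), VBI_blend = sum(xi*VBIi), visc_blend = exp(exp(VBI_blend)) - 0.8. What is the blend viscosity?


Refutas method: VBN_i = 14.534*ln(ln(visc_i + 0.8)) + 10.975, blended linearly by mass fraction; since VBN is linear in VBI_i = ln(ln(visc_i + 0.8)) and the fractions sum to 1, blend VBI directly: visc = exp(exp(VBI_blend)) - 0.8
VBI_1 = ln(ln(42.6 + 0.8)) = 1.3272
VBI_2 = ln(ln(940 + 0.8)) = 1.92377
VBI_blend = 0.6 * 1.3272 + 0.4 * 1.92377 = 1.56583
visc_blend = exp(exp(1.56583)) - 0.8 = 119.1

119.1 cSt


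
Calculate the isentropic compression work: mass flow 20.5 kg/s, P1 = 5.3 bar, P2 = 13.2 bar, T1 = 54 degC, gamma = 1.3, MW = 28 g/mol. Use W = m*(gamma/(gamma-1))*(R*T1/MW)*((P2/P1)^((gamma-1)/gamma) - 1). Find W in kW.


Isentropic work: W = m*(gamma/(gamma-1))*(R*T1/MW)*((P2/P1)^((gamma-1)/gamma) - 1)
T1 = 54 + 273.15 = 327.15 K
Pressure ratio = 13.2 / 5.3 = 2.49057
Exponent = (1.3 - 1)/1.3 = 0.230769
(P2/P1)^exp - 1 = 2.49057^0.230769 - 1 = 0.234393
W = 20.5 * 1.3 / 0.3 * 8.314 * 327.15 / 28 * 0.234393 = 2023

2023 kW


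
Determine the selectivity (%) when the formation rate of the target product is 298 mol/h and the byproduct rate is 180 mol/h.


Selectivity = desired / (desired + undesired) * 100
Total products = 298 + 180 = 478 mol/h
S = 298 / 478 * 100
= 0.6234 * 100
= 62.34 %

62.34 %


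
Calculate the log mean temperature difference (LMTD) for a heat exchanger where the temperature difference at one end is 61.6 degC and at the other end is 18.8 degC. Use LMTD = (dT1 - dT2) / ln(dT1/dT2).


LMTD = (dT1 - dT2) / ln(dT1/dT2)
= (61.6 - 18.8) / ln(61.6 / 18.8) = 42.8 / 1.18681 = 36.06

36.06 degC


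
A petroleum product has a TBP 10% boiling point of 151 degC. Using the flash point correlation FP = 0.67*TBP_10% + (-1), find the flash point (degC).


FP = 0.67 * 151 + (-1) = 100.17

100.17 degC


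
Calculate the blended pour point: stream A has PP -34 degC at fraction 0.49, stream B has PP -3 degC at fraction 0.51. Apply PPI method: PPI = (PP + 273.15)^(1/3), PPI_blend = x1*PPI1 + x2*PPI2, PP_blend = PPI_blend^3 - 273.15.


PPI_1 = (-34 + 273.15)^(1/3) = 6.20712
PPI_2 = (-3 + 273.15)^(1/3) = 6.464501
PPI_blend = 0.49 * 6.20712 + 0.51 * 6.464501 = 6.338384
PP_blend = 6.338384^3 - 273.15 = 254.6453 - 273.15 = -18.5

-18.5 degC


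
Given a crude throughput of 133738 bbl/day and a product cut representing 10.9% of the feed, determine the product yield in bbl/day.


Crude throughput = 133738 bbl/day
Fraction yield = 10.9%
yield = throughput * fraction / 100
yield = 133738 * 10.9 / 100 = 14577.442

14577.442 bbl/day


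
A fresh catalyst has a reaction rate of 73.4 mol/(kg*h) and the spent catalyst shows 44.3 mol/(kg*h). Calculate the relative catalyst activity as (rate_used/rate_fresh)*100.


Activity (%) = (rate_used / rate_fresh) * 100
rate_used = 44.3, rate_fresh = 73.4
= (44.3 / 73.4) * 100
= 0.6035 * 100 = 60.35

60.35 %


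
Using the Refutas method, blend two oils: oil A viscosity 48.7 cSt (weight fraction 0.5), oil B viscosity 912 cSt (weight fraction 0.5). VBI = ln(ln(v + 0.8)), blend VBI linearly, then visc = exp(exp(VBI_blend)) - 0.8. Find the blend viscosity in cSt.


Refutas method: VBN_i = 14.534*ln(ln(visc_i + 0.8)) + 10.975, blended linearly by mass fraction; since VBN is linear in VBI_i = ln(ln(visc_i + 0.8)) and the fractions sum to 1, blend VBI directly: visc = exp(exp(VBI_blend)) - 0.8
VBI_1 = ln(ln(48.7 + 0.8)) = 1.36148
VBI_2 = ln(ln(912 + 0.8)) = 1.91935
VBI_blend = 0.5 * 1.36148 + 0.5 * 1.91935 = 1.64041
visc_blend = exp(exp(1.64041)) - 0.8 = 172.9

172.9 cSt


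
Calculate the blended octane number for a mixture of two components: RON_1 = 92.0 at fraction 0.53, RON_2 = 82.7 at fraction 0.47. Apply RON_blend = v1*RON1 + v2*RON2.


Linear blending: RON_blend = sum(vi * RONi)
Contribution 1: 0.53 * 92.0 = 48.76
Contribution 2: 0.47 * 82.7 = 38.869
RON_blend = 48.76 + 38.869 = 87.629

87.629


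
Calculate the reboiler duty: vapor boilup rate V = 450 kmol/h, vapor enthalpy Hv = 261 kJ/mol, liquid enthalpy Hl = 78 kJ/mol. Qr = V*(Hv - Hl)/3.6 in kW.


Qr = 450 * (261 - 78) / 3.6 = 450 * 183 / 3.6 = 22880

22880 kW


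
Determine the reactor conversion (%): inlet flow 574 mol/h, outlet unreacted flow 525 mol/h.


X = (F_in - F_out) / F_in * 100
Moles reacted = 574 - 525 = 49
X = 49 / 574 * 100
= 0.08537 * 100
= 8.537 %

8.537 %


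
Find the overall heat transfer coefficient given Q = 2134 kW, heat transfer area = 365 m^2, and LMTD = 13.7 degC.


From Q = U*A*LMTD, U = Q / (A * LMTD)
U = 2134 / (365 * 13.7) = 2134 / 5000.5 = 0.4268

0.4268 kW/(m^2*K)


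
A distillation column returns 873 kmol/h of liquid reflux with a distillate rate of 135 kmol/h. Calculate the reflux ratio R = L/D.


Reflux ratio definition: R = L / D (liquid returned / distillate withdrawn)
L = 873 kmol/h, D = 135 kmol/h
R = 873 / 135 = 6.467

6.467


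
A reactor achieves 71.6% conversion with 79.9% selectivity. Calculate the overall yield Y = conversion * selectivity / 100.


Overall yield = conversion (%) * selectivity (%) / 100
Conversion = 71.6%, Selectivity = 79.9%
Y = 71.6 * 79.9 / 100
= 57.2084 %

57.2084 %


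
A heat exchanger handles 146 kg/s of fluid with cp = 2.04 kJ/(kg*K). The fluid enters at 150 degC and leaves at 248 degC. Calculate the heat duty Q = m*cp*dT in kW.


Q = m_dot * cp * delta_T
delta_T = 248 - 150 = 98 K
Q = 146 * 2.04 * 98
= 297.84 * 98
= 29188.32 kW

29188.32 kW


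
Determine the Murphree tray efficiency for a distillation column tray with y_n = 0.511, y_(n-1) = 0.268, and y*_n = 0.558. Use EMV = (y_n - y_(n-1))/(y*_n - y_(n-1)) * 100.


Murphree vapor efficiency: EMV = (y_n - y_(n-1)) / (y*_n - y_(n-1)) * 100
EMV = (0.511 - 0.268) / (0.558 - 0.268) * 100 = 0.243 / 0.29 * 100 = 83.79

83.79 %


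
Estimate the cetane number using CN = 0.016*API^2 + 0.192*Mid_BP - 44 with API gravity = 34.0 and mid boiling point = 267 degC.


CN = 0.016 * 34.0^2 + 0.192 * 267 - 44
CN = 18.496 + 51.264 - 44 = 25.76

25.76


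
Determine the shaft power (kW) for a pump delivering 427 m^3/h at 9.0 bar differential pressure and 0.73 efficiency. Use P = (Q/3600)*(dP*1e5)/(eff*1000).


Q = 427 / 3600 = 0.118611 m^3/s
P = 0.118611 * (9.0 * 1e5) / 0.73 / 1000 = 146.2

146.2 kW


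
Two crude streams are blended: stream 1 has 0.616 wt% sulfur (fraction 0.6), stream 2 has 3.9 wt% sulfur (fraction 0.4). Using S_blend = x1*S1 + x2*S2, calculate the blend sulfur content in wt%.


Linear sulfur blending: S_blend = x1*S1 + x2*S2
Contribution 1: 0.6 * 0.616 = 0.3696 wt%
Contribution 2: 0.4 * 3.9 = 1.56 wt%
S_blend = 0.3696 + 1.56 = 1.9296

1.9296 wt%


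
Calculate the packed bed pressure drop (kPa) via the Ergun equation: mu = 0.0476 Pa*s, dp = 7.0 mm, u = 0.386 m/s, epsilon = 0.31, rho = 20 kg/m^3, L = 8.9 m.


dp = 7.0 mm = 0.007 m
Viscous term = 150*0.0476*0.386*(1-0.31)^2 / (0.007^2*0.31^3) = 898882
Inertial term = 1.75*20*0.386^2*(1-0.31) / (0.007*0.31^3) = 17254.7
dP/L = 898882 + 17254.7 = 916137 Pa/m
dP = 916137 * 8.9 / 1000 = 8154 kPa

8154 kPa


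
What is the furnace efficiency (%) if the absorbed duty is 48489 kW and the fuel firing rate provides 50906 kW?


Furnace efficiency = Q_absorbed / Q_fuel * 100
= 48489 / 50906 * 100 = 95.25

95.25 %


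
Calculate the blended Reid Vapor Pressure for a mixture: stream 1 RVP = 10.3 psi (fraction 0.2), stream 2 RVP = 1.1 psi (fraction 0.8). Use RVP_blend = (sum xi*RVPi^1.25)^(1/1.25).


Chevron index: RVP_blend = (sum xi*RVPi^1.25)^(1/1.25)
RVP^1.25 terms: 0.2 * 10.3^1.25 + 0.8 * 1.1^1.25 = 4.59165
RVP_blend = 4.59165^(1/1.25) = 3.385

3.385 psi


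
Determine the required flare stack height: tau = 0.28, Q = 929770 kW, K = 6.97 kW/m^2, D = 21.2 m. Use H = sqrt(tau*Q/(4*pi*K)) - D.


tau*Q/(4*pi*K) = 0.28 * 929770 / (4 * pi * 6.97) = 2972.29
sqrt(2972.29) = 54.5187
H = 54.5187 - 21.2 = 33.32

33.32 m


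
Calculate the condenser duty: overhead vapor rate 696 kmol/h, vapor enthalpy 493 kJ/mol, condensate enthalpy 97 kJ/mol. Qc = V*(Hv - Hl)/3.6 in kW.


Qc = 696 * (493 - 97) / 3.6 = 696 * 396 / 3.6 = 76560

76560 kW


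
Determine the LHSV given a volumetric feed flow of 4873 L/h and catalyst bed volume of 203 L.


LHSV = volumetric feed rate / catalyst volume
= 4873 L/h / 203 L
= 24.00 h^-1

24.00 h^-1


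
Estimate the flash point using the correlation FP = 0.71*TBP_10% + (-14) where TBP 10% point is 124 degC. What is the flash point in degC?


FP = 0.71 * 124 + (-14) = 74.04

74.04 degC


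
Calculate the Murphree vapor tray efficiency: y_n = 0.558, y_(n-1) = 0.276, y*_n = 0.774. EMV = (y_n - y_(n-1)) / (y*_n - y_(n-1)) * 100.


Murphree vapor efficiency: EMV = (y_n - y_(n-1)) / (y*_n - y_(n-1)) * 100
EMV = (0.558 - 0.276) / (0.774 - 0.276) * 100 = 0.282 / 0.498 * 100 = 56.63

56.63 %


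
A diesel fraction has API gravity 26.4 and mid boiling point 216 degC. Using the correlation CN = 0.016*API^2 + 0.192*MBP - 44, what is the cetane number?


CN = 0.016 * 26.4^2 + 0.192 * 216 - 44
CN = 11.15136 + 41.472 - 44 = 8.62336

8.62336


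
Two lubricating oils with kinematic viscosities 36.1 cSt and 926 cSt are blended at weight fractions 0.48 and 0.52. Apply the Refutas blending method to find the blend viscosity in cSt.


Refutas method: VBN_i = 14.534*ln(ln(visc_i + 0.8)) + 10.975, blended linearly by mass fraction; since VBN is linear in VBI_i = ln(ln(visc_i + 0.8)) and the fractions sum to 1, blend VBI directly: visc = exp(exp(VBI_blend)) - 0.8
VBI_1 = ln(ln(36.1 + 0.8)) = 1.28321
VBI_2 = ln(ln(926 + 0.8)) = 1.92158
VBI_blend = 0.48 * 1.28321 + 0.52 * 1.92158 = 1.61516
visc_blend = exp(exp(1.61516)) - 0.8 = 151.9

151.9 cSt


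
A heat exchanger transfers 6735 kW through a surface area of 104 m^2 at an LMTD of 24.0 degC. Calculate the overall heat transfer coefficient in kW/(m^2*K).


From Q = U*A*LMTD, U = Q / (A * LMTD)
U = 6735 / (104 * 24.0) = 6735 / 2496 = 2.698

2.698 kW/(m^2*K)


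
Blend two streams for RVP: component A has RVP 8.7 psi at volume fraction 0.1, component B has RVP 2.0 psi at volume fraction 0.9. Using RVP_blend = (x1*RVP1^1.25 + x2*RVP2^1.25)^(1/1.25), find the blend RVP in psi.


Chevron index: RVP_blend = (sum xi*RVPi^1.25)^(1/1.25)
RVP^1.25 terms: 0.1 * 8.7^1.25 + 0.9 * 2.0^1.25 = 3.63474
RVP_blend = 3.63474^(1/1.25) = 2.808

2.808 psi


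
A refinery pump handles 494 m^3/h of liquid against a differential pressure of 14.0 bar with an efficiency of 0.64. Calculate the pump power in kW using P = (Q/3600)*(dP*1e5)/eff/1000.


Q = 494 / 3600 = 0.137222 m^3/s
P = 0.137222 * (14.0 * 1e5) / 0.64 / 1000 = 300.2

300.2 kW


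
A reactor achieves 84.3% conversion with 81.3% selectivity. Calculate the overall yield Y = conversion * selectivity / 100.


Overall yield = conversion (%) * selectivity (%) / 100
Conversion = 84.3%, Selectivity = 81.3%
Y = 84.3 * 81.3 / 100
= 68.5359 %

68.5359 %


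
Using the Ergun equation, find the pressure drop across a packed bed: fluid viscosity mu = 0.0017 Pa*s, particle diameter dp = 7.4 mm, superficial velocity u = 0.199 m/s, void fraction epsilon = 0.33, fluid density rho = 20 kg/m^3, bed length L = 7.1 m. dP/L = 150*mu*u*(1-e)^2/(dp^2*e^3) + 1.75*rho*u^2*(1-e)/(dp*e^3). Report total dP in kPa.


dp = 7.4 mm = 0.0074 m
Viscous term = 150*0.0017*0.199*(1-0.33)^2 / (0.0074^2*0.33^3) = 11575.4
Inertial term = 1.75*20*0.199^2*(1-0.33) / (0.0074*0.33^3) = 3492.01
dP/L = 11575.4 + 3492.01 = 15067.4 Pa/m
dP = 15067.4 * 7.1 / 1000 = 107.0 kPa

107.0 kPa


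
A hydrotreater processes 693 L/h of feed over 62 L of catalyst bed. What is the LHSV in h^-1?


LHSV = volumetric feed rate / catalyst volume
= 693 L/h / 62 L
= 11.18 h^-1

11.18 h^-1


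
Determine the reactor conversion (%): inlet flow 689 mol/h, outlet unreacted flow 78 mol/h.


X = (F_in - F_out) / F_in * 100
Moles reacted = 689 - 78 = 611
X = 611 / 689 * 100
= 0.8868 * 100
= 88.68 %

88.68 %


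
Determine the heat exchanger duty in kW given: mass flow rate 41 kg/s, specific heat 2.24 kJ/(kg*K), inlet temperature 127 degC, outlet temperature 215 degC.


Q = m_dot * cp * delta_T
delta_T = 215 - 127 = 88 K
Q = 41 * 2.24 * 88
= 91.84 * 88
= 8081.92 kW

8081.92 kW


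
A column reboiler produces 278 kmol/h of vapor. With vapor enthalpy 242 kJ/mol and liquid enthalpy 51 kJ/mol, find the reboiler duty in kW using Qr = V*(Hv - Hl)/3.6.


Qr = 278 * (242 - 51) / 3.6 = 278 * 191 / 3.6 = 14750

14750 kW


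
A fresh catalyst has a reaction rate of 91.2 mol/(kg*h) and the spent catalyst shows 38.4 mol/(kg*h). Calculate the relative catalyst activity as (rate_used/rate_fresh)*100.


Activity (%) = (rate_used / rate_fresh) * 100
rate_used = 38.4, rate_fresh = 91.2
= (38.4 / 91.2) * 100
= 0.4211 * 100 = 42.11

42.11 %


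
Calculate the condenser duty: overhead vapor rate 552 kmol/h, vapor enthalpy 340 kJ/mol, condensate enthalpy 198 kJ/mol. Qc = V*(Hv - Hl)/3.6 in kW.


Qc = 552 * (340 - 198) / 3.6 = 552 * 142 / 3.6 = 21770

21770 kW


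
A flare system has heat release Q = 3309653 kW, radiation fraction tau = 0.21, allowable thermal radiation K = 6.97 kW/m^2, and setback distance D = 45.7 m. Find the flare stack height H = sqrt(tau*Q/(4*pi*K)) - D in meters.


tau*Q/(4*pi*K) = 0.21 * 3309653 / (4 * pi * 6.97) = 7935.22
sqrt(7935.22) = 89.0799
H = 89.0799 - 45.7 = 43.38

43.38 m


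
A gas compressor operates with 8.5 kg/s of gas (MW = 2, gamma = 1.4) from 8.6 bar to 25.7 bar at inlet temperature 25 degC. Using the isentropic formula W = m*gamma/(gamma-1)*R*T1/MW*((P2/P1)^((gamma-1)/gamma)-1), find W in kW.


Isentropic work: W = m*(gamma/(gamma-1))*(R*T1/MW)*((P2/P1)^((gamma-1)/gamma) - 1)
T1 = 25 + 273.15 = 298.15 K
Pressure ratio = 25.7 / 8.6 = 2.98837
Exponent = (1.4 - 1)/1.4 = 0.285714
(P2/P1)^exp - 1 = 2.98837^0.285714 - 1 = 0.36722
W = 8.5 * 1.4 / 0.4 * 8.314 * 298.15 / 2 * 0.36722 = 13540

13540 kW


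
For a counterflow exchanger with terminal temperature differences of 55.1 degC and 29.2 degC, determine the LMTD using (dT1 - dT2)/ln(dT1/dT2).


LMTD = (dT1 - dT2) / ln(dT1/dT2)
= (55.1 - 29.2) / ln(55.1 / 29.2) = 25.9 / 0.634981 = 40.79

40.79 degC


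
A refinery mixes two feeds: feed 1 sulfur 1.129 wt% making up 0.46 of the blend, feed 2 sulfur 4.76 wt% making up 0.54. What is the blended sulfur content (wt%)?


Linear sulfur blending: S_blend = x1*S1 + x2*S2
Contribution 1: 0.46 * 1.129 = 0.51934 wt%
Contribution 2: 0.54 * 4.76 = 2.5704 wt%
S_blend = 0.51934 + 2.5704 = 3.08974

3.08974 wt%


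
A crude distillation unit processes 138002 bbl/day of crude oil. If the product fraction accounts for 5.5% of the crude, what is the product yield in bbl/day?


Crude throughput = 138002 bbl/day
Fraction yield = 5.5%
yield = throughput * fraction / 100
yield = 138002 * 5.5 / 100 = 7590.11

7590.11 bbl/day


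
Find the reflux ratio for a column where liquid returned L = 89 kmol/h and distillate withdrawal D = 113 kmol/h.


Reflux ratio definition: R = L / D (liquid returned / distillate withdrawn)
L = 89 kmol/h, D = 113 kmol/h
R = 89 / 113 = 0.7876

0.7876


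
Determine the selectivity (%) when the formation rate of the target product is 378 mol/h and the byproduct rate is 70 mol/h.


Selectivity = desired / (desired + undesired) * 100
Total products = 378 + 70 = 448 mol/h
S = 378 / 448 * 100
= 0.8438 * 100
= 84.38 %

84.38 %


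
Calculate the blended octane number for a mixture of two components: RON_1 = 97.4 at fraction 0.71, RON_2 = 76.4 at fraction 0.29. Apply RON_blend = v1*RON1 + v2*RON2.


Linear blending: RON_blend = sum(vi * RONi)
Contribution 1: 0.71 * 97.4 = 69.154
Contribution 2: 0.29 * 76.4 = 22.156
RON_blend = 69.154 + 22.156 = 91.31

91.31


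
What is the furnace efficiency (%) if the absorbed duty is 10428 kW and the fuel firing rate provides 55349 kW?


Furnace efficiency = Q_absorbed / Q_fuel * 100
= 10428 / 55349 * 100 = 18.84

18.84 %


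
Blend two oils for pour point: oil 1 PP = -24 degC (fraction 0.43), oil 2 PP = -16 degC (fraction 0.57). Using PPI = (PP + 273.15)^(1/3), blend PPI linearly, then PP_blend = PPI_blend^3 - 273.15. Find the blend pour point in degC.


PPI_1 = (-24 + 273.15)^(1/3) = 6.292458
PPI_2 = (-16 + 273.15)^(1/3) = 6.359098
PPI_blend = 0.43 * 6.292458 + 0.57 * 6.359098 = 6.330443
PP_blend = 6.330443^3 - 273.15 = 253.6894 - 273.15 = -19.46

-19.46 degC


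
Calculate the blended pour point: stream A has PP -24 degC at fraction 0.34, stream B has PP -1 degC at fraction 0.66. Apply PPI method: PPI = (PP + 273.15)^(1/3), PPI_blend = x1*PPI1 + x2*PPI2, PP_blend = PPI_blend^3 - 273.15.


PPI_1 = (-24 + 273.15)^(1/3) = 6.292458
PPI_2 = (-1 + 273.15)^(1/3) = 6.480414
PPI_blend = 0.34 * 6.292458 + 0.66 * 6.480414 = 6.416509
PP_blend = 6.416509^3 - 273.15 = 264.1779 - 273.15 = -8.97

-8.97 degC


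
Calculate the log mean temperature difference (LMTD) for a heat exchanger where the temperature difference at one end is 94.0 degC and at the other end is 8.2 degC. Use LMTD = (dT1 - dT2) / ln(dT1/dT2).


LMTD = (dT1 - dT2) / ln(dT1/dT2)
= (94.0 - 8.2) / ln(94.0 / 8.2) = 85.8 / 2.43916 = 35.18

35.18 degC


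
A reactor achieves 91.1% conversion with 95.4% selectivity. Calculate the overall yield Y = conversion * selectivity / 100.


Overall yield = conversion (%) * selectivity (%) / 100
Conversion = 91.1%, Selectivity = 95.4%
Y = 91.1 * 95.4 / 100
= 86.9094 %

86.9094 %


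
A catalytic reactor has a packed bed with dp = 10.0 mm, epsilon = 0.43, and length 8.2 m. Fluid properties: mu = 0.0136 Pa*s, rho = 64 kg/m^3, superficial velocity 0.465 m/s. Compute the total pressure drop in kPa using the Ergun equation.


dp = 10.0 mm = 0.01 m
Viscous term = 150*0.0136*0.465*(1-0.43)^2 / (0.01^2*0.43^3) = 38763.9
Inertial term = 1.75*64*0.465^2*(1-0.43) / (0.01*0.43^3) = 17361.7
dP/L = 38763.9 + 17361.7 = 56125.6 Pa/m
dP = 56125.6 * 8.2 / 1000 = 460.2 kPa

460.2 kPa


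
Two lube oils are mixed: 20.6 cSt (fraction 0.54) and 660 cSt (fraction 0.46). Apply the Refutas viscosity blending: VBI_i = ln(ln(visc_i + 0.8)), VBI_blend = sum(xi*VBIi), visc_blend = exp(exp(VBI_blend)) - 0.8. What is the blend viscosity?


Refutas method: VBN_i = 14.534*ln(ln(visc_i + 0.8)) + 10.975, blended linearly by mass fraction; since VBN is linear in VBI_i = ln(ln(visc_i + 0.8)) and the fractions sum to 1, blend VBI directly: visc = exp(exp(VBI_blend)) - 0.8
VBI_1 = ln(ln(20.6 + 0.8)) = 1.11952
VBI_2 = ln(ln(660 + 0.8)) = 1.87079
VBI_blend = 0.54 * 1.11952 + 0.46 * 1.87079 = 1.4651
visc_blend = exp(exp(1.4651)) - 0.8 = 74.99

74.99 cSt


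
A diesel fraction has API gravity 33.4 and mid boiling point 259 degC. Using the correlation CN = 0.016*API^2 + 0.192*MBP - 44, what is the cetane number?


CN = 0.016 * 33.4^2 + 0.192 * 259 - 44
CN = 17.84896 + 49.728 - 44 = 23.57696

23.57696


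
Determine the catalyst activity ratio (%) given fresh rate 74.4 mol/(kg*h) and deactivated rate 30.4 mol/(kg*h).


Activity (%) = (rate_used / rate_fresh) * 100
rate_used = 30.4, rate_fresh = 74.4
= (30.4 / 74.4) * 100
= 0.4086 * 100 = 40.86

40.86 %


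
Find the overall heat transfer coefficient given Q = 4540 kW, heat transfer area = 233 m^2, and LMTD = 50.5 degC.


From Q = U*A*LMTD, U = Q / (A * LMTD)
U = 4540 / (233 * 50.5) = 4540 / 11766.5 = 0.3858

0.3858 kW/(m^2*K)


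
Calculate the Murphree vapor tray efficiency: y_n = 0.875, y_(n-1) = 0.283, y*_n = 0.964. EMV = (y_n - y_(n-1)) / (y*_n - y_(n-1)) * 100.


Murphree vapor efficiency: EMV = (y_n - y_(n-1)) / (y*_n - y_(n-1)) * 100
EMV = (0.875 - 0.283) / (0.964 - 0.283) * 100 = 0.592 / 0.681 * 100 = 86.93

86.93 %


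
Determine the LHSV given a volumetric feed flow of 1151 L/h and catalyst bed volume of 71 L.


LHSV = volumetric feed rate / catalyst volume
= 1151 L/h / 71 L
= 16.21 h^-1

16.21 h^-1


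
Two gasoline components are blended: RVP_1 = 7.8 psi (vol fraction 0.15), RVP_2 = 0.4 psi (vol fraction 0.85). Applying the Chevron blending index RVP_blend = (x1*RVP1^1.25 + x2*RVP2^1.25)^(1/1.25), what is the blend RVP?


Chevron index: RVP_blend = (sum xi*RVPi^1.25)^(1/1.25)
RVP^1.25 terms: 0.15 * 7.8^1.25 + 0.85 * 0.4^1.25 = 2.22567
RVP_blend = 2.22567^(1/1.25) = 1.897

1.897 psi


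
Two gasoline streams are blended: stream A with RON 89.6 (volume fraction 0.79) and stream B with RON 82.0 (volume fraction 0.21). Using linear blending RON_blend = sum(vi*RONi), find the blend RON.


Linear blending: RON_blend = sum(vi * RONi)
Contribution 1: 0.79 * 89.6 = 70.784
Contribution 2: 0.21 * 82.0 = 17.22
RON_blend = 70.784 + 17.22 = 88.004

88.004


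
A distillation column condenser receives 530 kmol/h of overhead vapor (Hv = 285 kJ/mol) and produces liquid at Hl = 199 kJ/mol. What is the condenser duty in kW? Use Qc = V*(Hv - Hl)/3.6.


Qc = 530 * (285 - 199) / 3.6 = 530 * 86 / 3.6 = 12660

12660 kW


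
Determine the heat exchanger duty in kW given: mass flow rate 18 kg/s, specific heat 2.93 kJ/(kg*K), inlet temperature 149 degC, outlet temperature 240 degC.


Q = m_dot * cp * delta_T
delta_T = 240 - 149 = 91 K
Q = 18 * 2.93 * 91
= 52.74 * 91
= 4799.34 kW

4799.34 kW


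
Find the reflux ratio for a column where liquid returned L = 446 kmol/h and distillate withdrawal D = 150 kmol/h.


Reflux ratio definition: R = L / D (liquid returned / distillate withdrawn)
L = 446 kmol/h, D = 150 kmol/h
R = 446 / 150 = 2.973

2.973


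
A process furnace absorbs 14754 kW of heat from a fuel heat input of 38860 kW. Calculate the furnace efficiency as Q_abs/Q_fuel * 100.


Furnace efficiency = Q_absorbed / Q_fuel * 100
= 14754 / 38860 * 100 = 37.97

37.97 %


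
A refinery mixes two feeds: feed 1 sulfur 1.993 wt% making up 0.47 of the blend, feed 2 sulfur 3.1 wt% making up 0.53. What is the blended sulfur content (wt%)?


Linear sulfur blending: S_blend = x1*S1 + x2*S2
Contribution 1: 0.47 * 1.993 = 0.93671 wt%
Contribution 2: 0.53 * 3.1 = 1.643 wt%
S_blend = 0.93671 + 1.643 = 2.57971

2.57971 wt%


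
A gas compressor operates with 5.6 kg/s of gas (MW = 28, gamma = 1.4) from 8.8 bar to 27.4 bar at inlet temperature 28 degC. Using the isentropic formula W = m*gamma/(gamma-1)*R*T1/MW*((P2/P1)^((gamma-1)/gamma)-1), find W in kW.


Isentropic work: W = m*(gamma/(gamma-1))*(R*T1/MW)*((P2/P1)^((gamma-1)/gamma) - 1)
T1 = 28 + 273.15 = 301.15 K
Pressure ratio = 27.4 / 8.8 = 3.11364
Exponent = (1.4 - 1)/1.4 = 0.285714
(P2/P1)^exp - 1 = 3.11364^0.285714 - 1 = 0.383355
W = 5.6 * 1.4 / 0.4 * 8.314 * 301.15 / 28 * 0.383355 = 671.9

671.9 kW


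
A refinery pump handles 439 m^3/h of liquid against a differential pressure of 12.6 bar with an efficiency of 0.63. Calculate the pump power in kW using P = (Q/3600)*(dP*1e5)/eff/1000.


Q = 439 / 3600 = 0.121944 m^3/s
P = 0.121944 * (12.6 * 1e5) / 0.63 / 1000 = 243.9

243.9 kW


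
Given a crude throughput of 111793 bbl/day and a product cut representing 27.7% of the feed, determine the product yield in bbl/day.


Crude throughput = 111793 bbl/day
Fraction yield = 27.7%
yield = throughput * fraction / 100
yield = 111793 * 27.7 / 100 = 30966.661

30966.661 bbl/day


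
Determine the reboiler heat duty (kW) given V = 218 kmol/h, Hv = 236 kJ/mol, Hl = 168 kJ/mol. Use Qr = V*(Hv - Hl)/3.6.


Qr = 218 * (236 - 168) / 3.6 = 218 * 68 / 3.6 = 4118

4118 kW


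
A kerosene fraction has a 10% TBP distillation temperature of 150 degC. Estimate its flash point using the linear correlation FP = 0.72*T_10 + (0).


FP = 0.72 * 150 + (0) = 108

108 degC


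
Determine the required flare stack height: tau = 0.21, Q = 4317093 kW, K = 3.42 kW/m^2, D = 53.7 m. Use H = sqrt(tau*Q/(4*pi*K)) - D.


tau*Q/(4*pi*K) = 0.21 * 4317093 / (4 * pi * 3.42) = 21094.8
sqrt(21094.8) = 145.24
H = 145.24 - 53.7 = 91.54

91.54 m


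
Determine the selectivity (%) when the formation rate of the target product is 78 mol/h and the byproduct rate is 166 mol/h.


Selectivity = desired / (desired + undesired) * 100
Total products = 78 + 166 = 244 mol/h
S = 78 / 244 * 100
= 0.3197 * 100
= 31.97 %

31.97 %


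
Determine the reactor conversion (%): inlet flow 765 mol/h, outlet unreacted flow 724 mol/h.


X = (F_in - F_out) / F_in * 100
Moles reacted = 765 - 724 = 41
X = 41 / 765 * 100
= 0.05359 * 100
= 5.359 %

5.359 %


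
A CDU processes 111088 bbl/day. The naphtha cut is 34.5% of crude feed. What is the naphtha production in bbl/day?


Crude throughput = 111088 bbl/day
Fraction yield = 34.5%
yield = throughput * fraction / 100
yield = 111088 * 34.5 / 100 = 38325.36

38325.36 bbl/day


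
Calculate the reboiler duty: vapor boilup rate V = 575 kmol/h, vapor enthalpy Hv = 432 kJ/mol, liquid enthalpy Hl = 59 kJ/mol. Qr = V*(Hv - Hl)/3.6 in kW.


Qr = 575 * (432 - 59) / 3.6 = 575 * 373 / 3.6 = 59580

59580 kW


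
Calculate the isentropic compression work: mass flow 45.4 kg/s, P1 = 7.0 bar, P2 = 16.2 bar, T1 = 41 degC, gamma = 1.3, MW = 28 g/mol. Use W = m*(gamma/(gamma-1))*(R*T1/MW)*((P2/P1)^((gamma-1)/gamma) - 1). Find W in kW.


Isentropic work: W = m*(gamma/(gamma-1))*(R*T1/MW)*((P2/P1)^((gamma-1)/gamma) - 1)
T1 = 41 + 273.15 = 314.15 K
Pressure ratio = 16.2 / 7.0 = 2.31429
Exponent = (1.3 - 1)/1.3 = 0.230769
(P2/P1)^exp - 1 = 2.31429^0.230769 - 1 = 0.213658
W = 45.4 * 1.3 / 0.3 * 8.314 * 314.15 / 28 * 0.213658 = 3921

3921 kW
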